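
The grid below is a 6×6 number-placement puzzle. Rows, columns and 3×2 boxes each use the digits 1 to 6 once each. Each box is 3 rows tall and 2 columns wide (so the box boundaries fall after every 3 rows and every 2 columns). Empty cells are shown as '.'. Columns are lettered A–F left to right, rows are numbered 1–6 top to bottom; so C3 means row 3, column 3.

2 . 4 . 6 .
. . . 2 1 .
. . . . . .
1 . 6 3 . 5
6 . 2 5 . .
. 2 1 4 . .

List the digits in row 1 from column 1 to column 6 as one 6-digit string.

D1 = 1: row 1 has {2,4,6}; col 4 has {2,3,4,5}; box has {2,4} → only 1 remains.
F1 = 3: row 1 has {1,2,4,6}; col 6 has {5}; box has {1,6} → only 3 remains.
F2 = 4: row 2 has {1,2}; col 6 has {3,5}; box has {1,3,6} → only 4 remains.
D3 = 6: row 3 has {}; col 4 has {1,2,3,4,5}; box has {1,2,4} → only 6 remains.
F3 = 2: row 3 has {6}; col 6 has {3,4,5}; box has {1,3,4,6} → only 2 remains.
B4 = 4: row 4 has {1,3,5,6}; col 2 has {2}; box has {1,2,6} → only 4 remains.
E4 = 2: row 4 has {1,3,4,5,6}; col 5 has {1,6}; box has {5} → only 2 remains.
B5 = 3: row 5 has {2,5,6}; col 2 has {2,4}; box has {1,2,4,6} → only 3 remains.
E5 = 4: row 5 has {2,3,5,6}; col 5 has {1,2,6}; box has {2,5} → only 4 remains.
F5 = 1: row 5 has {2,3,4,5,6}; col 6 has {2,3,4,5}; box has {2,4,5} → only 1 remains.
A6 = 5: row 6 has {1,2,4}; col 1 has {1,2,6}; box has {1,2,3,4,6} → only 5 remains.
E6 = 3: row 6 has {1,2,4,5}; col 5 has {1,2,4,6}; box has {1,2,4,5} → only 3 remains.
F6 = 6: row 6 has {1,2,3,4,5}; col 6 has {1,2,3,4,5}; box has {1,2,3,4,5} → only 6 remains.
B1 = 5: row 1 has {1,2,3,4,6}; col 2 has {2,3,4}; box has {2} → only 5 remains.

254163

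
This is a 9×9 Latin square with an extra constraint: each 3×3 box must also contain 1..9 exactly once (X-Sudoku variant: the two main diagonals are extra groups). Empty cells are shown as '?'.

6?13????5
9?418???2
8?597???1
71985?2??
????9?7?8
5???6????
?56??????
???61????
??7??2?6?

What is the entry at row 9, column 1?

1

row 1, column 6 = 4 (sole candidate).
row 3, column 6 = 6 (sole candidate).
row 4, column 6 = 3 (sole candidate).
row 4, column 8 = 4 (sole candidate).
row 4, column 9 = 6 (sole candidate).
row 5, column 6 = 1 (sole candidate).
row 6, column 6 = 7 (sole candidate).
row 1, column 5 = 2 (sole candidate).
row 2, column 2 = 3 (sole candidate).
row 2, column 6 = 5 (sole candidate).
row 2, column 7 = 6 (sole candidate).
row 2, column 8 = 7 (sole candidate).
row 3, column 2 = 2 (sole candidate).
row 3, column 7 = 4 (sole candidate).
row 3, column 8 = 3 (sole candidate).
row 5, column 8 = 5 (sole candidate).
row 6, column 4 = 2 (sole candidate).
row 7, column 7 = 1 (sole candidate).
row 8, column 2 = 8 (sole candidate).
row 8, column 6 = 9 (sole candidate).
row 8, column 8 = 2 (sole candidate).
row 9, column 1 = 1: row 9 has {2,6,7}; col 1 has {5,6,7,8,9}; box has {5,6,7,8}; anti-diagonal has {2,3,4,5,6,7,8,9} → only 1 remains.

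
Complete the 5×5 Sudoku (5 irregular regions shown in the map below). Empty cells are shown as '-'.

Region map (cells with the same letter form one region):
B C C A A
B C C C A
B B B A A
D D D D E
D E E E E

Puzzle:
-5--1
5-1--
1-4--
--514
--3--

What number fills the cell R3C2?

2

R1C3 = 2: row 1 has {1,5}; col 3 has {1,3,4,5}; region has {1,5} → only 2 remains.
R1C1 = 3: row 1 has {1,2,5}; col 1 has {1,5}; region has {1,4,5} → only 3 remains.
R1C4 = 4: row 1 has {1,2,3,5}; col 4 has {1}; region has {1} → only 4 remains.
R2C4 = 3: row 2 has {1,5}; col 4 has {1,4}; region has {1,2,5} → only 3 remains.
R2C5 = 2: row 2 has {1,3,5}; col 5 has {1,4}; region has {1,4} → only 2 remains.
R3C2 = 2: row 3 has {1,4}; col 2 has {5}; region has {1,3,4,5} → only 2 remains.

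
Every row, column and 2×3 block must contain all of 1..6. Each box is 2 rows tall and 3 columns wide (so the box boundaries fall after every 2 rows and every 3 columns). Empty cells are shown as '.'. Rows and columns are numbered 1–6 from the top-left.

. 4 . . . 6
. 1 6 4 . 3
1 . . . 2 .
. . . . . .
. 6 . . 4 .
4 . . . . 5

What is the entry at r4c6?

1

r2c5 = 5 (sole candidate).
r3c6 = 4 (sole candidate).
r4c6 = 1: row 4 has {}; col 6 has {3,4,5,6}; box has {2,4} → only 1 remains.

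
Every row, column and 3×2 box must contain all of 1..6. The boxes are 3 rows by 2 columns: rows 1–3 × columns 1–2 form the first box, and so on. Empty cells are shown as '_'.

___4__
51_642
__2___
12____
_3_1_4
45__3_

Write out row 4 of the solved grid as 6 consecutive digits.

r1c2 = 6 (sole candidate).
r2c3 = 3 (sole candidate).
r3c1 = 3 (sole candidate).
r3c2 = 4 (sole candidate).
r3c4 = 5 (sole candidate).
r4c4 = 3: row 4 has {1,2}; col 4 has {1,4,5,6}; box has {1} → only 3 remains.
r5c1 = 6 (sole candidate).
r5c3 = 5 (sole candidate).
r5c5 = 2 (sole candidate).
r6c3 = 6 (sole candidate).
r6c4 = 2 (sole candidate).
r6c6 = 1 (sole candidate).
r1c1 = 2 (sole candidate).
r1c3 = 1 (sole candidate).
r1c5 = 5 (sole candidate).
r1c6 = 3 (sole candidate).
r3c6 = 6 (sole candidate).
r4c3 = 4: row 4 has {1,2,3}; col 3 has {1,2,3,5,6}; box has {1,2,3,5,6} → only 4 remains.
r4c5 = 6: row 4 has {1,2,3,4}; col 5 has {2,3,4,5}; box has {1,2,3,4} → only 6 remains.
r4c6 = 5: row 4 has {1,2,3,4,6}; col 6 has {1,2,3,4,6}; box has {1,2,3,4,6} → only 5 remains.

124365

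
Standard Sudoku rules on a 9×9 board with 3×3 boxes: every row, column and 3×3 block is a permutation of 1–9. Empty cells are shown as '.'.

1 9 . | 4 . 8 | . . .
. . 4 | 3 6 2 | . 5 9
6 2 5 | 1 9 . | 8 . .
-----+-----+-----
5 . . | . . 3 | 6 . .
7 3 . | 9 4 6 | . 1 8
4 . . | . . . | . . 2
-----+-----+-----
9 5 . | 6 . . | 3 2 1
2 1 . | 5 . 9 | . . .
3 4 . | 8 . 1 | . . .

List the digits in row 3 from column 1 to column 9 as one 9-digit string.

R2C1 = 8: row 2 has {2,3,4,5,6,9}; col 1 has {1,2,3,4,5,6,7,9}; box has {1,2,4,5,6,9} → only 8 remains.
R2C2 = 7: row 2 has {2,3,4,5,6,8,9}; col 2 has {1,2,3,4,5,9}; box has {1,2,4,5,6,8,9} → only 7 remains.
R2C7 = 1: row 2 has {2,3,4,5,6,7,8,9}; col 7 has {3,6,8}; box has {5,8,9} → only 1 remains.
R3C6 = 7: row 3 has {1,2,5,6,8,9}; col 6 has {1,2,3,6,8,9}; box has {1,2,3,4,6,8,9} → only 7 remains.
R4C2 = 8: row 4 has {3,5,6}; col 2 has {1,2,3,4,5,7,9}; box has {3,4,5,7} → only 8 remains.
R5C3 = 2: row 5 has {1,3,4,6,7,8,9}; col 3 has {4,5}; box has {3,4,5,7,8} → only 2 remains.
R5C7 = 5: row 5 has {1,2,3,4,6,7,8,9}; col 7 has {1,3,6,8}; box has {1,2,6,8} → only 5 remains.
R6C2 = 6: row 6 has {2,4}; col 2 has {1,2,3,4,5,7,8,9}; box has {2,3,4,5,7,8} → only 6 remains.
R6C4 = 7: row 6 has {2,4,6}; col 4 has {1,3,4,5,6,8,9}; box has {3,4,6,9} → only 7 remains.
R6C6 = 5: row 6 has {2,4,6,7}; col 6 has {1,2,3,6,7,8,9}; box has {3,4,6,7,9} → only 5 remains.
R6C7 = 9: row 6 has {2,4,5,6,7}; col 7 has {1,3,5,6,8}; box has {1,2,5,6,8} → only 9 remains.
R6C8 = 3: row 6 has {2,4,5,6,7,9}; col 8 has {1,2,5}; box has {1,2,5,6,8,9} → only 3 remains.
R7C5 = 7: row 7 has {1,2,3,5,6,9}; col 5 has {4,6,9}; box has {1,5,6,8,9} → only 7 remains.
R7C6 = 4: row 7 has {1,2,3,5,6,7,9}; col 6 has {1,2,3,5,6,7,8,9}; box has {1,5,6,7,8,9} → only 4 remains.
R8C5 = 3: row 8 has {1,2,5,9}; col 5 has {4,6,7,9}; box has {1,4,5,6,7,8,9} → only 3 remains.
R9C5 = 2: row 9 has {1,3,4,8}; col 5 has {3,4,6,7,9}; box has {1,3,4,5,6,7,8,9} → only 2 remains.
R9C7 = 7: row 9 has {1,2,3,4,8}; col 7 has {1,3,5,6,8,9}; box has {1,2,3} → only 7 remains.
R1C3 = 3: row 1 has {1,4,8,9}; col 3 has {2,4,5}; box has {1,2,4,5,6,7,8,9} → only 3 remains.
R1C5 = 5: row 1 has {1,3,4,8,9}; col 5 has {2,3,4,6,7,9}; box has {1,2,3,4,6,7,8,9} → only 5 remains.
R1C7 = 2: row 1 has {1,3,4,5,8,9}; col 7 has {1,3,5,6,7,8,9}; box has {1,5,8,9} → only 2 remains.
R3C8 = 4: row 3 has {1,2,5,6,7,8,9}; col 8 has {1,2,3,5}; box has {1,2,5,8,9} → only 4 remains.
R3C9 = 3: row 3 has {1,2,4,5,6,7,8,9}; col 9 has {1,2,8,9}; box has {1,2,4,5,8,9} → only 3 remains.

625197843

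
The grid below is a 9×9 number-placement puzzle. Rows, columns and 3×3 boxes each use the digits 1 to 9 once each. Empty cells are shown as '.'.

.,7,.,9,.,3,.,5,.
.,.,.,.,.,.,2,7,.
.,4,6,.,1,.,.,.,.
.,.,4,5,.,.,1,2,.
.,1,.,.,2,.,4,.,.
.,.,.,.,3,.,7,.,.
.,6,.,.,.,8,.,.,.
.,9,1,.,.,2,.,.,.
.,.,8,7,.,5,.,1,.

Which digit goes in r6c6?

1

r1c3 = 2: row 1 has {3,5,7,9}; col 3 has {1,4,6,8}; box has {4,6,7} → only 2 remains.
r3c6 = 7: row 3 has {1,4,6}; col 6 has {2,3,5,8}; box has {1,3,9} → only 7 remains.
r3c4 = 2: in row 3, 2 can only go here (every other open cell in that row sees a 2).
r3c1 = 5: in row 3, 5 can only go here (every other open cell in that row sees a 5).
r2c5 = 5: in row 2, 5 can only go here (every other open cell in that row sees a 5).
r7c4 = 1: in row 7, 1 can only go here (every other open cell in that row sees a 1).
r6c6 = 1: in row 6, 1 can only go here (every other open cell in that row sees a 1).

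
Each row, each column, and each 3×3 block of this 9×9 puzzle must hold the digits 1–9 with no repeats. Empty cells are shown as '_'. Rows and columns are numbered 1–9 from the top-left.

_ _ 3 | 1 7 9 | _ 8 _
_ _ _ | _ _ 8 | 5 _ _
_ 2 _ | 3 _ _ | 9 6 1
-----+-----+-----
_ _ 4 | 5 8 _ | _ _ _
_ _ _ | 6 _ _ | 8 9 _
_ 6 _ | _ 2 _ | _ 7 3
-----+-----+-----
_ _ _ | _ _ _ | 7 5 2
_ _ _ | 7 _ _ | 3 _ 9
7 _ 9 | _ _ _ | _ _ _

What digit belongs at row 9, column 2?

3

row 1, column 9 = 4: row 1 has {1,3,7,8,9}; col 9 has {1,2,3,9}; box has {1,5,6,8,9} → only 4 remains.
row 2, column 9 = 7: row 2 has {5,8}; col 9 has {1,2,3,4,9}; box has {1,4,5,6,8,9} → only 7 remains.
row 4, column 9 = 6: row 4 has {4,5,8}; col 9 has {1,2,3,4,7,9}; box has {3,7,8,9} → only 6 remains.
row 5, column 9 = 5: row 5 has {6,8,9}; col 9 has {1,2,3,4,6,7,9}; box has {3,6,7,8,9} → only 5 remains.
row 9, column 9 = 8: row 9 has {7,9}; col 9 has {1,2,3,4,5,6,7,9}; box has {2,3,5,7,9} → only 8 remains.
row 1, column 2 = 5: row 1 has {1,3,4,7,8,9}; col 2 has {2,6}; box has {2,3} → only 5 remains.
row 1, column 7 = 2: row 1 has {1,3,4,5,7,8,9}; col 7 has {3,5,7,8,9}; box has {1,4,5,6,7,8,9} → only 2 remains.
row 2, column 8 = 3: row 2 has {5,7,8}; col 8 has {5,6,7,8,9}; box has {1,2,4,5,6,7,8,9} → only 3 remains.
row 4, column 7 = 1: row 4 has {4,5,6,8}; col 7 has {2,3,5,7,8,9}; box has {3,5,6,7,8,9} → only 1 remains.
row 4, column 8 = 2: row 4 has {1,4,5,6,8}; col 8 has {3,5,6,7,8,9}; box has {1,3,5,6,7,8,9} → only 2 remains.
row 6, column 7 = 4: row 6 has {2,3,6,7}; col 7 has {1,2,3,5,7,8,9}; box has {1,2,3,5,6,7,8,9} → only 4 remains.
row 9, column 7 = 6: row 9 has {7,8,9}; col 7 has {1,2,3,4,5,7,8,9}; box has {2,3,5,7,8,9} → only 6 remains.
row 1, column 1 = 6: row 1 has {1,2,3,4,5,7,8,9}; col 1 has {7}; box has {2,3,5} → only 6 remains.
row 2, column 3 = 1: row 2 has {3,5,7,8}; col 3 has {3,4,9}; box has {2,3,5,6} → only 1 remains.
row 6, column 4 = 9: row 6 has {2,3,4,6,7}; col 4 has {1,3,5,6,7}; box has {2,5,6,8} → only 9 remains.
row 6, column 6 = 1: row 6 has {2,3,4,6,7,9}; col 6 has {8,9}; box has {2,5,6,8,9} → only 1 remains.
row 2, column 4 = 2: in row 2, 2 can only go here (every other open cell in that row sees a 2).
row 2, column 5 = 6: in row 2, 6 can only go here (every other open cell in that row sees a 6).
row 9, column 4 = 4: row 9 has {6,7,8,9}; col 4 has {1,2,3,5,6,7,9}; box has {7} → only 4 remains.
row 9, column 8 = 1: row 9 has {4,6,7,8,9}; col 8 has {2,3,5,6,7,8,9}; box has {2,3,5,6,7,8,9} → only 1 remains.
row 7, column 4 = 8: row 7 has {2,5,7}; col 4 has {1,2,3,4,5,6,7,9}; box has {4,7} → only 8 remains.
row 8, column 8 = 4: row 8 has {3,7,9}; col 8 has {1,2,3,5,6,7,8,9}; box has {1,2,3,5,6,7,8,9} → only 4 remains.
row 9, column 2 = 3: row 9 has {1,4,6,7,8,9}; col 2 has {2,5,6}; box has {7,9} → only 3 remains.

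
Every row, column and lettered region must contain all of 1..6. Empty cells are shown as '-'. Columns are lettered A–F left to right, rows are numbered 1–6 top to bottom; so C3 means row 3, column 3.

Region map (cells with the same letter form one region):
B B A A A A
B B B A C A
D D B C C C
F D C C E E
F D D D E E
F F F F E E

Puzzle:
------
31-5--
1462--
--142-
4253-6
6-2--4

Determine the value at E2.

B1 = 5 (sole candidate).
C2 = 4 (sole candidate).
E2 = 6: row 2 has {1,3,4,5}; col 5 has {2}; region has {1,2,4} → only 6 remains.

6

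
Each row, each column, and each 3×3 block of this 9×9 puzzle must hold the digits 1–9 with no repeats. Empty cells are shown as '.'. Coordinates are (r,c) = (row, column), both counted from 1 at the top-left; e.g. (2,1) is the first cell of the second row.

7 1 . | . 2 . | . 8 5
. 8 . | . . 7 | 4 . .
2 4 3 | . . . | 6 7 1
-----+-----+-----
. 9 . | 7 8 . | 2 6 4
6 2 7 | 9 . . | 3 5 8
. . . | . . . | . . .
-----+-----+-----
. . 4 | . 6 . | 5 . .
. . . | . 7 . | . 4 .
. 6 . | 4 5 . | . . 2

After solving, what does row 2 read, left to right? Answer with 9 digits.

(1,7) = 9 (sole candidate).
(2,9) = 3: row 2 has {4,7,8}; col 9 has {1,2,4,5,8}; box has {1,4,5,6,7,8,9} → only 3 remains.
(3,5) = 9 (sole candidate).
(1,3) = 6 (sole candidate).
(1,4) = 3 (sole candidate).
(1,6) = 4 (sole candidate).
(2,5) = 1: row 2 has {3,4,7,8}; col 5 has {2,5,6,7,8,9}; box has {2,3,4,7,9} → only 1 remains.
(2,8) = 2: row 2 has {1,3,4,7,8}; col 8 has {4,5,6,7,8}; box has {1,3,4,5,6,7,8,9} → only 2 remains.
(5,5) = 4 (sole candidate).
(5,6) = 1 (sole candidate).
(6,5) = 3 (sole candidate).
(4,6) = 5 (sole candidate).
(6,2) = 5 (sole candidate).
(8,2) = 3 (sole candidate).
(3,6) = 8 (sole candidate).
(4,3) = 1 (sole candidate).
(6,3) = 8 (sole candidate).
(7,2) = 7 (sole candidate).
(7,9) = 9 (sole candidate).
(8,9) = 6 (sole candidate).
(9,3) = 9 (sole candidate).
(9,6) = 3 (sole candidate).
(9,8) = 1 (sole candidate).
(2,3) = 5: row 2 has {1,2,3,4,7,8}; col 3 has {1,3,4,6,7,8,9}; box has {1,2,3,4,6,7,8} → only 5 remains.
(2,4) = 6: row 2 has {1,2,3,4,5,7,8}; col 4 has {3,4,7,9}; box has {1,2,3,4,7,8,9} → only 6 remains.
(3,4) = 5 (sole candidate).
(4,1) = 3 (sole candidate).
(6,1) = 4 (sole candidate).
(6,4) = 2 (sole candidate).
(6,6) = 6 (sole candidate).
(6,8) = 9 (sole candidate).
(6,9) = 7 (sole candidate).
(7,6) = 2 (sole candidate).
(7,8) = 3 (sole candidate).
(8,3) = 2 (sole candidate).
(8,6) = 9 (sole candidate).
(8,7) = 8 (sole candidate).
(9,1) = 8 (sole candidate).
(9,7) = 7 (sole candidate).
(2,1) = 9: row 2 has {1,2,3,4,5,6,7,8}; col 1 has {2,3,4,6,7,8}; box has {1,2,3,4,5,6,7,8} → only 9 remains.

985617423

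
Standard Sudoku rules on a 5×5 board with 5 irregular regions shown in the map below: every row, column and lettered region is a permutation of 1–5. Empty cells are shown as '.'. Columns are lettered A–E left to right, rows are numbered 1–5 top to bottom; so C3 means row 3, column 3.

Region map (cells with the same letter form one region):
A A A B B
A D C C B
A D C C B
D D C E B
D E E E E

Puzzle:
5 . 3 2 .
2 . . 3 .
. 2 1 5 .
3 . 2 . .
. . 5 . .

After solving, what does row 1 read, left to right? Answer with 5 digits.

C2 = 4: row 2 has {2,3}; col 3 has {1,2,3,5}; region has {1,2,3,5} → only 4 remains.
A3 = 4: row 3 has {1,2,5}; col 1 has {2,3,5}; region has {2,3,5} → only 4 remains.
E3 = 3: row 3 has {1,2,4,5}; col 5 has {}; region has {2} → only 3 remains.
A5 = 1: row 5 has {5}; col 1 has {2,3,4,5}; region has {2,3} → only 1 remains.
D5 = 4: row 5 has {1,5}; col 4 has {2,3,5}; region has {5} → only 4 remains.
E5 = 2: row 5 has {1,4,5}; col 5 has {3}; region has {4,5} → only 2 remains.
B1 = 1: row 1 has {2,3,5}; col 2 has {2}; region has {2,3,4,5} → only 1 remains.
E1 = 4: row 1 has {1,2,3,5}; col 5 has {2,3}; region has {2,3} → only 4 remains.

51324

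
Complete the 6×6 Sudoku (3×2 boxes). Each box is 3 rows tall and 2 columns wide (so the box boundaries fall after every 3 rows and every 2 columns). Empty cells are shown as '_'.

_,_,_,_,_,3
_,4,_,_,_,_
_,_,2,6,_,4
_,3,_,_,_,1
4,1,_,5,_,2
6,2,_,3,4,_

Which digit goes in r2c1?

r2c4 = 1 (sole candidate).
r3c2 = 5 (sole candidate).
r3c5 = 1 (sole candidate).
r4c1 = 5 (sole candidate).
r4c5 = 6 (sole candidate).
r5c3 = 6 (sole candidate).
r5c5 = 3 (sole candidate).
r6c3 = 1 (sole candidate).
r6c6 = 5 (sole candidate).
r1c2 = 6 (sole candidate).
r1c4 = 4 (sole candidate).
r2c6 = 6 (sole candidate).
r3c1 = 3 (sole candidate).
r4c3 = 4 (sole candidate).
r4c4 = 2 (sole candidate).
r1c3 = 5 (sole candidate).
r1c5 = 2 (sole candidate).
r2c1 = 2: row 2 has {1,4,6}; col 1 has {3,4,5,6}; box has {3,4,5,6} → only 2 remains.

2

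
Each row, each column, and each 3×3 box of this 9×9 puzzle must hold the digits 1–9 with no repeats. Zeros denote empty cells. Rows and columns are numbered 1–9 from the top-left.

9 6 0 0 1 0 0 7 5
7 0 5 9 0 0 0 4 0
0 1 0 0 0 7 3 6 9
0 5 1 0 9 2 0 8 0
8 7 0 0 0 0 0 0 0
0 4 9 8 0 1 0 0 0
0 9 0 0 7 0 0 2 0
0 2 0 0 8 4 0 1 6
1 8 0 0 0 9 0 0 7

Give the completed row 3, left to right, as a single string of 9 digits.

R2C2 = 3 (sole candidate).
R3C3 = 8: in row 3, 8 can only go here (every other open cell in that row sees an 8).
R6C7 = 7 (hidden single in row 6).
R4C4 = 7 (hidden single in row 4).
R7C4 = 1 (hidden single in row 7).
R8C7 = 9 (hidden single in row 8).
R8C3 = 7 (hidden single in row 8).
R5C8 = 9 (hidden single in row 5).
Singles propagation stalls; R3C1 is still open with candidates {2,4}.
  Try R3C1 = 4: this forces R1C3=2, R1C7=8, R1C6=3, R1C4=4, R2C6=8, R2C5=6, R6C1=6; then column 1 has no cell left for 2 — contradiction.
So R3C1 = 2.
R1C3 = 4 (sole candidate).
R6C9 = 2 (hidden single in row 6).
R5C3 = 2 (hidden single in row 5).
R9C7 = 4 (hidden single in row 9).
R4C7 = 6 (sole candidate).
R4C1 = 3 (sole candidate).
R4C9 = 4 (sole candidate).
R6C1 = 6 (sole candidate).
R8C1 = 5 (sole candidate).
R8C4 = 3 (sole candidate).
R1C4 = 2 (sole candidate).
R1C7 = 8 (sole candidate).
R2C5 = 6 (sole candidate).
R2C6 = 8 (sole candidate).
R2C9 = 1 (sole candidate).
R5C9 = 3 (sole candidate).
R6C8 = 5 (sole candidate).
R7C1 = 4 (sole candidate).
R7C7 = 5 (sole candidate).
R7C9 = 8 (sole candidate).
R9C8 = 3 (sole candidate).
R1C6 = 3 (sole candidate).
R2C7 = 2 (sole candidate).
R5C7 = 1 (sole candidate).
R6C5 = 3 (sole candidate).
R7C6 = 6 (sole candidate).
R9C3 = 6 (sole candidate).
R9C4 = 5 (sole candidate).
R9C5 = 2 (sole candidate).
R3C4 = 4: row 3 has {1,2,3,6,7,8,9}; col 4 has {1,2,3,5,7,8,9}; box has {1,2,3,6,7,8,9} → only 4 remains.
R3C5 = 5: row 3 has {1,2,3,4,6,7,8,9}; col 5 has {1,2,3,6,7,8,9}; box has {1,2,3,4,6,7,8,9} → only 5 remains.

218457369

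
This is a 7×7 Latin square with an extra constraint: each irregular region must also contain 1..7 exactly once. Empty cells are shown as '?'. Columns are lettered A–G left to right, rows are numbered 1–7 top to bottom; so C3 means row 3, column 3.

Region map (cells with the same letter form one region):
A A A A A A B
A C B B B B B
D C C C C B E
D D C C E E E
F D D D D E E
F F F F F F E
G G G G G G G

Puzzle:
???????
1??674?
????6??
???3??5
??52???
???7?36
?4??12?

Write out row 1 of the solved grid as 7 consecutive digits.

2374561

D7 = 5 (sole candidate).
D1 = 4: row 1 has {}; col 4 has {2,3,5,6,7}; region has {1} → only 4 remains.
D3 = 1 (sole candidate).
F3 = 5 (sole candidate).
G1 = 1: in row 1, 1 can only go here (every other open cell in that row sees a 1).
B2 = 5 (hidden single in row 2).
C6 = 1 (hidden single in column 3).
B6 = 2 (sole candidate).
B3 = 7 (sole candidate).
A1 = 2: in column 1, 2 can only go here (every other open cell in that column sees a 2).
E1 = 5: in row 1, 5 can only go here (every other open cell in that row sees a 5).
E6 = 4 (sole candidate).
E4 = 2 (sole candidate).
A5 = 6 (sole candidate).
E5 = 3 (sole candidate).
A6 = 5 (sole candidate).
A3 = 4 (sole candidate).
C3 = 2 (sole candidate).
G3 = 3 (sole candidate).
A4 = 7 (sole candidate).
C4 = 4 (sole candidate).
F4 = 1 (sole candidate).
B5 = 1 (sole candidate).
F5 = 7 (sole candidate).
G5 = 4 (sole candidate).
A7 = 3 (sole candidate).
G7 = 7 (sole candidate).
F1 = 6: row 1 has {1,2,4,5}; col 6 has {1,2,3,4,5,7}; region has {1,2,4,5} → only 6 remains.
C2 = 3 (sole candidate).
G2 = 2 (sole candidate).
B4 = 6 (sole candidate).
C7 = 6 (sole candidate).
B1 = 3: row 1 has {1,2,4,5,6}; col 2 has {1,2,4,5,6,7}; region has {1,2,4,5,6} → only 3 remains.
C1 = 7: row 1 has {1,2,3,4,5,6}; col 3 has {1,2,3,4,5,6}; region has {1,2,3,4,5,6} → only 7 remains.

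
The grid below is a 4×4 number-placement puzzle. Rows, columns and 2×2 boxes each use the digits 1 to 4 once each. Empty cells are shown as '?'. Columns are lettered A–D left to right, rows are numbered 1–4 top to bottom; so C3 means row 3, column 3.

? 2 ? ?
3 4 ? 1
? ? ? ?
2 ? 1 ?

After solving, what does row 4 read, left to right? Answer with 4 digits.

2314

A1 = 1 (sole candidate).
C2 = 2 (sole candidate).
A3 = 4 (sole candidate).
C3 = 3 (sole candidate).
D3 = 2 (sole candidate).
B4 = 3: row 4 has {1,2}; col 2 has {2,4}; box has {2,4} → only 3 remains.
D4 = 4: row 4 has {1,2,3}; col 4 has {1,2}; box has {1,2,3} → only 4 remains.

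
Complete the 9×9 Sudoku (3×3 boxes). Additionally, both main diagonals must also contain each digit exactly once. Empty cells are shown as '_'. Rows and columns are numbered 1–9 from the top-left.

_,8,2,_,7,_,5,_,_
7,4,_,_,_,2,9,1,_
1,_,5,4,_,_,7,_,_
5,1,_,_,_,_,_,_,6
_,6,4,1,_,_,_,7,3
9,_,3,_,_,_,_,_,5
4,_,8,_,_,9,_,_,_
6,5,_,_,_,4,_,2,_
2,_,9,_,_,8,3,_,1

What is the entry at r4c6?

r1c1 = 3: row 1 has {2,5,7,8}; col 1 has {1,2,4,5,6,7,9}; box has {1,2,4,5,7,8}; main diagonal has {1,2,4,5} → only 3 remains.
r1c9 = 4: row 1 has {2,3,5,7,8}; col 9 has {1,3,5,6}; box has {1,5,7,9}; anti-diagonal has {1,2,5,7,8} → only 4 remains.
r2c3 = 6: row 2 has {1,2,4,7,9}; col 3 has {2,3,4,5,8,9}; box has {1,2,3,4,5,7,8} → only 6 remains.
r2c9 = 8: row 2 has {1,2,4,6,7,9}; col 9 has {1,3,4,5,6}; box has {1,4,5,7,9} → only 8 remains.
r3c2 = 9: row 3 has {1,4,5,7}; col 2 has {1,4,5,6,8}; box has {1,2,3,4,5,6,7,8} → only 9 remains.
r3c9 = 2: row 3 has {1,4,5,7,9}; col 9 has {1,3,4,5,6,8}; box has {1,4,5,7,8,9} → only 2 remains.
r4c3 = 7: row 4 has {1,5,6}; col 3 has {2,3,4,5,6,8,9}; box has {1,3,4,5,6,9} → only 7 remains.
r4c6 = 3: row 4 has {1,5,6,7}; col 6 has {2,4,8,9}; box has {1}; anti-diagonal has {1,2,4,5,7,8} → only 3 remains.

3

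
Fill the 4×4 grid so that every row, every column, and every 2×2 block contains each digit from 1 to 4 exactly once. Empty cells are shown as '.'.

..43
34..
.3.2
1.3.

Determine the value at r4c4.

r1c1 = 2: row 1 has {3,4}; col 1 has {1,3}; box has {3,4} → only 2 remains.
r1c2 = 1: row 1 has {2,3,4}; col 2 has {3,4}; box has {2,3,4} → only 1 remains.
r2c4 = 1: row 2 has {3,4}; col 4 has {2,3}; box has {3,4} → only 1 remains.
r3c1 = 4: row 3 has {2,3}; col 1 has {1,2,3}; box has {1,3} → only 4 remains.
r3c3 = 1: row 3 has {2,3,4}; col 3 has {3,4}; box has {2,3} → only 1 remains.
r4c2 = 2: row 4 has {1,3}; col 2 has {1,3,4}; box has {1,3,4} → only 2 remains.
r4c4 = 4: row 4 has {1,2,3}; col 4 has {1,2,3}; box has {1,2,3} → only 4 remains.

4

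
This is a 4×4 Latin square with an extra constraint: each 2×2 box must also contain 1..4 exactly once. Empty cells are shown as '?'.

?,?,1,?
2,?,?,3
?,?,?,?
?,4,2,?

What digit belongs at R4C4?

1

R1C2 = 3: row 1 has {1}; col 2 has {4}; box has {2} → only 3 remains.
R2C2 = 1: row 2 has {2,3}; col 2 has {3,4}; box has {2,3} → only 1 remains.
R2C3 = 4: row 2 has {1,2,3}; col 3 has {1,2}; box has {1,3} → only 4 remains.
R3C2 = 2: row 3 has {}; col 2 has {1,3,4}; box has {4} → only 2 remains.
R3C3 = 3: row 3 has {2}; col 3 has {1,2,4}; box has {2} → only 3 remains.
R4C4 = 1: row 4 has {2,4}; col 4 has {3}; box has {2,3} → only 1 remains.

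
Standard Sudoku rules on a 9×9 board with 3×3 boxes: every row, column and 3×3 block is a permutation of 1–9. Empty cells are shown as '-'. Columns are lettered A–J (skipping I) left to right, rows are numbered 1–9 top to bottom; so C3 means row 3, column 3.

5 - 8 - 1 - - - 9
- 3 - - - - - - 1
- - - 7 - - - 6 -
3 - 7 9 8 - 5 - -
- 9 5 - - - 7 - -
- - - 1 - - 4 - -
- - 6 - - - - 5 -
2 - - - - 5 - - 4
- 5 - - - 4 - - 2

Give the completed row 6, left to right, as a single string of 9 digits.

J4 = 6 (sole candidate).
C6 = 2: row 6 has {1,4}; col 3 has {5,6,7,8}; box has {3,5,7,9} → only 2 remains.
F4 = 2 (sole candidate).
H4 = 1 (sole candidate).
B4 = 4 (sole candidate).
A5 = 1 (hidden single in row 5).
H5 = 2 (hidden single in row 5).
J5 = 8 (hidden single in row 5).
J6 = 3: row 6 has {1,2,4}; col 9 has {1,2,4,6,8,9}; box has {1,2,4,5,6,7,8} → only 3 remains.
J7 = 7 (sole candidate).
J3 = 5 (sole candidate).
H6 = 9: row 6 has {1,2,3,4}; col 8 has {1,2,5,6}; box has {1,2,3,4,5,6,7,8} → only 9 remains.
E6 = 5: in row 6, 5 can only go here (every other open cell in that row sees a 5).
D2 = 5 (hidden single in row 2).
F6 = 7: in row 6, 7 can only go here (every other open cell in that row sees a 7).
A7 = 4 (hidden single in row 7).
A3 = 9 (sole candidate).
C2 = 4 (sole candidate).
C3 = 1 (sole candidate).
B3 = 2 (sole candidate).
E3 = 4 (hidden single in row 3).
H1 = 4 (hidden single in row 1).
B1 = 7 (hidden single in row 1).
A2 = 6 (sole candidate).
A6 = 8: row 6 has {1,2,3,4,5,7,9}; col 1 has {1,2,3,4,5,6,9}; box has {1,2,3,4,5,7,9} → only 8 remains.
B6 = 6: row 6 has {1,2,3,4,5,7,8,9}; col 2 has {2,3,4,5,7,9}; box has {1,2,3,4,5,7,8,9} → only 6 remains.

862157493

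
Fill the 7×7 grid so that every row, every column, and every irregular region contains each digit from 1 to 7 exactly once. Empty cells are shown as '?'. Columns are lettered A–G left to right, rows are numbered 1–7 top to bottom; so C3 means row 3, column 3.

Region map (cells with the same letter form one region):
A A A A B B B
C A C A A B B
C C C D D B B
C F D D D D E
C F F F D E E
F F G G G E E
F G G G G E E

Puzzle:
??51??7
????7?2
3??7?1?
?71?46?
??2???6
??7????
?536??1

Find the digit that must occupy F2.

A7 = 4: row 7 has {1,3,5,6}; col 1 has {3}; region has {2,7} → only 4 remains.
E7 = 2: row 7 has {1,3,4,5,6}; col 5 has {4,7}; region has {3,5,6,7} → only 2 remains.
F7 = 7: row 7 has {1,2,3,4,5,6}; col 6 has {1,6}; region has {1,6} → only 7 remains.
E3 = 5: row 3 has {1,3,7}; col 5 has {2,4,7}; region has {1,4,6,7} → only 5 remains.
G3 = 4: row 3 has {1,3,5,7}; col 7 has {1,2,6,7}; region has {1,2,7} → only 4 remains.
E5 = 3: row 5 has {2,6}; col 5 has {2,4,5,7}; region has {1,4,5,6,7} → only 3 remains.
D6 = 4: row 6 has {7}; col 4 has {1,6,7}; region has {2,3,5,6,7} → only 4 remains.
E6 = 1: row 6 has {4,7}; col 5 has {2,3,4,5,7}; region has {2,3,4,5,6,7} → only 1 remains.
E1 = 6: row 1 has {1,5,7}; col 5 has {1,2,3,4,5,7}; region has {1,2,4,7} → only 6 remains.
F1 = 3: row 1 has {1,5,6,7}; col 6 has {1,6,7}; region has {1,2,4,6,7} → only 3 remains.
D2 = 3: row 2 has {2,7}; col 4 has {1,4,6,7}; region has {1,5,7} → only 3 remains.
F2 = 5: row 2 has {2,3,7}; col 6 has {1,3,6,7}; region has {1,2,3,4,6,7} → only 5 remains.

5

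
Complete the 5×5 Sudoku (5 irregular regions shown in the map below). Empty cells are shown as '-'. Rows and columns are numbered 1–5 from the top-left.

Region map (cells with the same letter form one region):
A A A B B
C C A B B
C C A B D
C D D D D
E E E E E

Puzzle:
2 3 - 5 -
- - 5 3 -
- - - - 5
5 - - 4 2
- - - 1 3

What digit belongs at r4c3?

r3c4 = 2 (sole candidate).
r4c2 = 1 (sole candidate).
r4c3 = 3: row 4 has {1,2,4,5}; col 3 has {5}; region has {1,2,4,5} → only 3 remains.

3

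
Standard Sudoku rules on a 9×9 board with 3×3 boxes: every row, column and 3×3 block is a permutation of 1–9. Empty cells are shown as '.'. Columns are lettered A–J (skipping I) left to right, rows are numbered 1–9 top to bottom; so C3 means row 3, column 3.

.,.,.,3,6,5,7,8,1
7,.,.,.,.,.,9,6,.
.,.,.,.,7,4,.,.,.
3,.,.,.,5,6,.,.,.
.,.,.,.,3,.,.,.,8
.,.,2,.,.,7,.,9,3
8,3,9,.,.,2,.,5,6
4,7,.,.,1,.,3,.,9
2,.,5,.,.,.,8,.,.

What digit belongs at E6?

A1 = 9 (sole candidate).
C1 = 4 (sole candidate).
E7 = 4 (sole candidate).
G7 = 1 (sole candidate).
C8 = 6 (sole candidate).
F8 = 8 (sole candidate).
H8 = 2 (sole candidate).
B9 = 1 (sole candidate).
E9 = 9 (sole candidate).
F9 = 3 (sole candidate).
B1 = 2 (sole candidate).
F2 = 1 (sole candidate).
H3 = 3 (sole candidate).
F5 = 9 (sole candidate).
E6 = 8: row 6 has {2,3,7,9}; col 5 has {1,3,4,5,6,7,9}; box has {3,5,6,7,9} → only 8 remains.

8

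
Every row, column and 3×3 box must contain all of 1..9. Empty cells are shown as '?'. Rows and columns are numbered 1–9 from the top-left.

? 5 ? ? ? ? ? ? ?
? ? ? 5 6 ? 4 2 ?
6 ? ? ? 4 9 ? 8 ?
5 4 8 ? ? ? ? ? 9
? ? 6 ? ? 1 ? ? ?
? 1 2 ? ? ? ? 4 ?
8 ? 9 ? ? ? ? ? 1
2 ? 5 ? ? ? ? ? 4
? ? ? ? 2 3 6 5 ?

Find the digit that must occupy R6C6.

5

R9C2 = 7 (sole candidate).
R9C9 = 8 (sole candidate).
R5C4 = 4 (hidden single in row 5).
R7C7 = 2 (hidden single in row 7).
R7C6 = 4 (hidden single in row 7).
R5C9 = 2 (hidden single in row 5).
R7C5 = 5 (hidden single in row 7).
R5C7 = 5 (hidden single in row 5).
R3C9 = 5 (hidden single in row 3).
R5C5 = 8 (hidden single in row 5).
R6C6 = 5: in row 6, 5 can only go here (every other open cell in that row sees a 5).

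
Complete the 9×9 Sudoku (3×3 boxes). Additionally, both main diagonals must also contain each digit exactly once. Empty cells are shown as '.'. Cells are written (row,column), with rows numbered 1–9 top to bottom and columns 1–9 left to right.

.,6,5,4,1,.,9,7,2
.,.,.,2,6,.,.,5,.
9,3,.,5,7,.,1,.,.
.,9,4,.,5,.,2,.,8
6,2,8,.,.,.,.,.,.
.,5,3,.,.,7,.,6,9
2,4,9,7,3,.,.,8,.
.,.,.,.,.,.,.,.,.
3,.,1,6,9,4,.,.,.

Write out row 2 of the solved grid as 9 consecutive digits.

417269853

(1,1) = 8: row 1 has {1,2,4,5,6,7,9}; col 1 has {2,3,6,9}; box has {3,5,6,9}; main diagonal has {7} → only 8 remains.
(1,6) = 3: row 1 has {1,2,4,5,6,7,8,9}; col 6 has {4,7}; box has {1,2,4,5,6,7} → only 3 remains.
(2,2) = 1: row 2 has {2,5,6}; col 2 has {2,3,4,5,6,9}; box has {3,5,6,8,9}; main diagonal has {7,8} → only 1 remains.
(2,3) = 7: row 2 has {1,2,5,6}; col 3 has {1,3,4,5,8,9}; box has {1,3,5,6,8,9} → only 7 remains.
(3,3) = 2: row 3 has {1,3,5,7,9}; col 3 has {1,3,4,5,7,8,9}; box has {1,3,5,6,7,8,9}; main diagonal has {1,7,8} → only 2 remains.
(3,6) = 8: row 3 has {1,2,3,5,7,9}; col 6 has {3,4,7}; box has {1,2,3,4,5,6,7} → only 8 remains.
(3,8) = 4: row 3 has {1,2,3,5,7,8,9}; col 8 has {5,6,7,8}; box has {1,2,5,7,9} → only 4 remains.
(3,9) = 6: row 3 has {1,2,3,4,5,7,8,9}; col 9 has {2,8,9}; box has {1,2,4,5,7,9} → only 6 remains.
(4,4) = 3: row 4 has {2,4,5,8,9}; col 4 has {2,4,5,6,7}; box has {5,7}; main diagonal has {1,2,7,8} → only 3 remains.
(4,6) = 6: row 4 has {2,3,4,5,8,9}; col 6 has {3,4,7,8}; box has {3,5,7}; anti-diagonal has {1,2,3,5,9} → only 6 remains.
(4,8) = 1: row 4 has {2,3,4,5,6,8,9}; col 8 has {4,5,6,7,8}; box has {2,6,8,9} → only 1 remains.
(5,5) = 4: row 5 has {2,6,8}; col 5 has {1,3,5,6,7,9}; box has {3,5,6,7}; main diagonal has {1,2,3,7,8}; anti-diagonal has {1,2,3,5,6,9} → only 4 remains.
(5,8) = 3: row 5 has {2,4,6,8}; col 8 has {1,4,5,6,7,8}; box has {1,2,6,8,9} → only 3 remains.
(6,1) = 1: row 6 has {3,5,6,7,9}; col 1 has {2,3,6,8,9}; box has {2,3,4,5,6,8,9} → only 1 remains.
(6,4) = 8: row 6 has {1,3,5,6,7,9}; col 4 has {2,3,4,5,6,7}; box has {3,4,5,6,7}; anti-diagonal has {1,2,3,4,5,6,9} → only 8 remains.
(6,5) = 2: row 6 has {1,3,5,6,7,8,9}; col 5 has {1,3,4,5,6,7,9}; box has {3,4,5,6,7,8} → only 2 remains.
(6,7) = 4: row 6 has {1,2,3,5,6,7,8,9}; col 7 has {1,2,9}; box has {1,2,3,6,8,9} → only 4 remains.
(8,2) = 7: row 8 has {}; col 2 has {1,2,3,4,5,6,9}; box has {1,2,3,4,9}; anti-diagonal has {1,2,3,4,5,6,8,9} → only 7 remains.
(8,3) = 6: row 8 has {7}; col 3 has {1,2,3,4,5,7,8,9}; box has {1,2,3,4,7,9} → only 6 remains.
(8,4) = 1: row 8 has {6,7}; col 4 has {2,3,4,5,6,7,8}; box has {3,4,6,7,9} → only 1 remains.
(8,5) = 8: row 8 has {1,6,7}; col 5 has {1,2,3,4,5,6,7,9}; box has {1,3,4,6,7,9} → only 8 remains.
(8,8) = 9: row 8 has {1,6,7,8}; col 8 has {1,3,4,5,6,7,8}; box has {8}; main diagonal has {1,2,3,4,7,8} → only 9 remains.
(9,2) = 8: row 9 has {1,3,4,6,9}; col 2 has {1,2,3,4,5,6,7,9}; box has {1,2,3,4,6,7,9} → only 8 remains.
(9,8) = 2: row 9 has {1,3,4,6,8,9}; col 8 has {1,3,4,5,6,7,8,9}; box has {8,9} → only 2 remains.
(9,9) = 5: row 9 has {1,2,3,4,6,8,9}; col 9 has {2,6,8,9}; box has {2,8,9}; main diagonal has {1,2,3,4,7,8,9} → only 5 remains.
(2,1) = 4: row 2 has {1,2,5,6,7}; col 1 has {1,2,3,6,8,9}; box has {1,2,3,5,6,7,8,9} → only 4 remains.
(2,6) = 9: row 2 has {1,2,4,5,6,7}; col 6 has {3,4,6,7,8}; box has {1,2,3,4,5,6,7,8} → only 9 remains.
(2,9) = 3: row 2 has {1,2,4,5,6,7,9}; col 9 has {2,5,6,8,9}; box has {1,2,4,5,6,7,9} → only 3 remains.
(4,1) = 7: row 4 has {1,2,3,4,5,6,8,9}; col 1 has {1,2,3,4,6,8,9}; box has {1,2,3,4,5,6,8,9} → only 7 remains.
(5,4) = 9: row 5 has {2,3,4,6,8}; col 4 has {1,2,3,4,5,6,7,8}; box has {2,3,4,5,6,7,8} → only 9 remains.
(5,6) = 1: row 5 has {2,3,4,6,8,9}; col 6 has {3,4,6,7,8,9}; box has {2,3,4,5,6,7,8,9} → only 1 remains.
(5,9) = 7: row 5 has {1,2,3,4,6,8,9}; col 9 has {2,3,5,6,8,9}; box has {1,2,3,4,6,8,9} → only 7 remains.
(7,6) = 5: row 7 has {2,3,4,7,8,9}; col 6 has {1,3,4,6,7,8,9}; box has {1,3,4,6,7,8,9} → only 5 remains.
(7,7) = 6: row 7 has {2,3,4,5,7,8,9}; col 7 has {1,2,4,9}; box has {2,5,8,9}; main diagonal has {1,2,3,4,5,7,8,9} → only 6 remains.
(7,9) = 1: row 7 has {2,3,4,5,6,7,8,9}; col 9 has {2,3,5,6,7,8,9}; box has {2,5,6,8,9} → only 1 remains.
(8,1) = 5: row 8 has {1,6,7,8,9}; col 1 has {1,2,3,4,6,7,8,9}; box has {1,2,3,4,6,7,8,9} → only 5 remains.
(8,6) = 2: row 8 has {1,5,6,7,8,9}; col 6 has {1,3,4,5,6,7,8,9}; box has {1,3,4,5,6,7,8,9} → only 2 remains.
(8,7) = 3: row 8 has {1,2,5,6,7,8,9}; col 7 has {1,2,4,6,9}; box has {1,2,5,6,8,9} → only 3 remains.
(8,9) = 4: row 8 has {1,2,3,5,6,7,8,9}; col 9 has {1,2,3,5,6,7,8,9}; box has {1,2,3,5,6,8,9} → only 4 remains.
(9,7) = 7: row 9 has {1,2,3,4,5,6,8,9}; col 7 has {1,2,3,4,6,9}; box has {1,2,3,4,5,6,8,9} → only 7 remains.
(2,7) = 8: row 2 has {1,2,3,4,5,6,7,9}; col 7 has {1,2,3,4,6,7,9}; box has {1,2,3,4,5,6,7,9} → only 8 remains.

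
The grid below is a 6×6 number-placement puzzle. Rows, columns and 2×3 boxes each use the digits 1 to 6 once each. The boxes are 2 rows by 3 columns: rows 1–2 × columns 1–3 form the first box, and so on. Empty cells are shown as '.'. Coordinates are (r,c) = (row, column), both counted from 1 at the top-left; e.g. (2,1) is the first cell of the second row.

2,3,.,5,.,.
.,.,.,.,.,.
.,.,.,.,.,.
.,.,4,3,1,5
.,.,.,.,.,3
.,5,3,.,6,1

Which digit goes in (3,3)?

5

(1,5) = 4: row 1 has {2,3,5}; col 5 has {1,6}; box has {5} → only 4 remains.
(1,6) = 6: row 1 has {2,3,4,5}; col 6 has {1,3,5}; box has {4,5} → only 6 remains.
(2,6) = 2: row 2 has {}; col 6 has {1,3,5,6}; box has {4,5,6} → only 2 remains.
(3,5) = 2: row 3 has {}; col 5 has {1,4,6}; box has {1,3,5} → only 2 remains.
(3,6) = 4: row 3 has {2}; col 6 has {1,2,3,5,6}; box has {1,2,3,5} → only 4 remains.
(4,1) = 6: row 4 has {1,3,4,5}; col 1 has {2}; box has {4} → only 6 remains.
(4,2) = 2: row 4 has {1,3,4,5,6}; col 2 has {3,5}; box has {4,6} → only 2 remains.
(5,5) = 5: row 5 has {3}; col 5 has {1,2,4,6}; box has {1,3,6} → only 5 remains.
(6,1) = 4: row 6 has {1,3,5,6}; col 1 has {2,6}; box has {3,5} → only 4 remains.
(6,4) = 2: row 6 has {1,3,4,5,6}; col 4 has {3,5}; box has {1,3,5,6} → only 2 remains.
(1,3) = 1: row 1 has {2,3,4,5,6}; col 3 has {3,4}; box has {2,3} → only 1 remains.
(2,1) = 5: row 2 has {2}; col 1 has {2,4,6}; box has {1,2,3} → only 5 remains.
(2,3) = 6: row 2 has {2,5}; col 3 has {1,3,4}; box has {1,2,3,5} → only 6 remains.
(2,4) = 1: row 2 has {2,5,6}; col 4 has {2,3,5}; box has {2,4,5,6} → only 1 remains.
(2,5) = 3: row 2 has {1,2,5,6}; col 5 has {1,2,4,5,6}; box has {1,2,4,5,6} → only 3 remains.
(3,2) = 1: row 3 has {2,4}; col 2 has {2,3,5}; box has {2,4,6} → only 1 remains.
(3,3) = 5: row 3 has {1,2,4}; col 3 has {1,3,4,6}; box has {1,2,4,6} → only 5 remains.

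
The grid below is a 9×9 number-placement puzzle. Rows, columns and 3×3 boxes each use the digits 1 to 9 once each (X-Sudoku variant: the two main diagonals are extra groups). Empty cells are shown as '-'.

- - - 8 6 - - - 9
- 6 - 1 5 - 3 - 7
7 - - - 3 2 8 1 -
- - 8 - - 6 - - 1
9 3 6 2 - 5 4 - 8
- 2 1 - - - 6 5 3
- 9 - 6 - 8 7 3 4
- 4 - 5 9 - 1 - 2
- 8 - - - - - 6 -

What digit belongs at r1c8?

r2c8 = 2 (sole candidate).
r3c2 = 5 (sole candidate).
r3c9 = 6 (sole candidate).
r4c2 = 7 (sole candidate).
r4c5 = 4 (sole candidate).
r4c8 = 9 (sole candidate).
r5c5 = 1 (sole candidate).
r5c8 = 7 (sole candidate).
r6c1 = 4 (sole candidate).
r6c4 = 7 (sole candidate).
r6c5 = 8 (sole candidate).
r6c6 = 9 (sole candidate).
r7c3 = 5 (sole candidate).
r7c5 = 2 (sole candidate).
r8c8 = 8 (sole candidate).
r9c1 = 3 (sole candidate).
r9c4 = 4 (sole candidate).
r9c5 = 7 (sole candidate).
r9c6 = 1 (sole candidate).
r9c9 = 5 (sole candidate).
r1c1 = 2 (sole candidate).
r1c2 = 1 (sole candidate).
r1c7 = 5 (sole candidate).
r1c8 = 4: row 1 has {1,2,5,6,8,9}; col 8 has {1,2,3,5,6,7,8,9}; box has {1,2,3,5,6,7,8,9} → only 4 remains.

4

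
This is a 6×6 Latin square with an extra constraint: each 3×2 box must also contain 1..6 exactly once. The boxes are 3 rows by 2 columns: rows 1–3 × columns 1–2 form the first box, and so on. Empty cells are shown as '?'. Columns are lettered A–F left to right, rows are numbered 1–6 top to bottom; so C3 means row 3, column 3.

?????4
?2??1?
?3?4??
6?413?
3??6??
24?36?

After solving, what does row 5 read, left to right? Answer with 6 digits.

312645

D2 = 5 (sole candidate).
B4 = 5 (sole candidate).
F4 = 2 (sole candidate).
B5 = 1: row 5 has {3,6}; col 2 has {2,3,4,5}; box has {2,3,4,5,6} → only 1 remains.
F5 = 5: row 5 has {1,3,6}; col 6 has {2,4}; box has {2,3,6} → only 5 remains.
C6 = 5 (sole candidate).
F6 = 1 (sole candidate).
B1 = 6 (sole candidate).
D1 = 2 (sole candidate).
E1 = 5 (sole candidate).
A2 = 4 (sole candidate).
E3 = 2 (sole candidate).
F3 = 6 (sole candidate).
C5 = 2: row 5 has {1,3,5,6}; col 3 has {4,5}; box has {1,3,4,5,6} → only 2 remains.
E5 = 4: row 5 has {1,2,3,5,6}; col 5 has {1,2,3,5,6}; box has {1,2,3,5,6} → only 4 remains.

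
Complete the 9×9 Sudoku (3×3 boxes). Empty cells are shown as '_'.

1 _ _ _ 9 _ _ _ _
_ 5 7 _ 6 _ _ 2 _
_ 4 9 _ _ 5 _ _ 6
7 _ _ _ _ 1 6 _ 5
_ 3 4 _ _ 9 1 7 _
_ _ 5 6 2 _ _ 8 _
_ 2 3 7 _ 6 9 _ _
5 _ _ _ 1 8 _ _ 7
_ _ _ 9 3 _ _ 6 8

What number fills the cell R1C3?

R5C9 = 2 (sole candidate).
R6C1 = 9 (sole candidate).
R6C2 = 1 (sole candidate).
R8C3 = 6 (sole candidate).
R9C1 = 4 (sole candidate).
R9C2 = 7 (sole candidate).
R9C3 = 1 (sole candidate).
R9C6 = 2 (sole candidate).
R9C7 = 5 (sole candidate).
R4C2 = 8 (sole candidate).
R4C3 = 2 (sole candidate).
R4C5 = 4 (sole candidate).
R5C1 = 6 (sole candidate).
R7C1 = 8 (sole candidate).
R7C5 = 5 (sole candidate).
R8C2 = 9 (sole candidate).
R8C4 = 4 (sole candidate).
R8C8 = 3 (sole candidate).
R1C2 = 6 (sole candidate).
R1C3 = 8: row 1 has {1,6,9}; col 3 has {1,2,3,4,5,6,7,9}; box has {1,4,5,6,7,9} → only 8 remains.

8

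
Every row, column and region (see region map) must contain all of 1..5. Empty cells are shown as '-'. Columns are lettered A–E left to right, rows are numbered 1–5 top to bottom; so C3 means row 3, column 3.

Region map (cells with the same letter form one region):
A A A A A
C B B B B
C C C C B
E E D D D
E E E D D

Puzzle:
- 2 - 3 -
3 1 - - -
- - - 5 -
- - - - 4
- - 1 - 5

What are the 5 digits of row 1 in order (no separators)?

E1 = 1: row 1 has {2,3}; col 5 has {4,5}; region has {2,3} → only 1 remains.
E2 = 2 (sole candidate).
B3 = 4 (sole candidate).
C3 = 2 (sole candidate).
E3 = 3 (sole candidate).
C4 = 3 (sole candidate).
B5 = 3 (sole candidate).
D5 = 2 (sole candidate).
D2 = 4 (sole candidate).
A3 = 1 (sole candidate).
B4 = 5 (sole candidate).
D4 = 1 (sole candidate).
A5 = 4 (sole candidate).
A1 = 5: row 1 has {1,2,3}; col 1 has {1,3,4}; region has {1,2,3} → only 5 remains.
C1 = 4: row 1 has {1,2,3,5}; col 3 has {1,2,3}; region has {1,2,3,5} → only 4 remains.

52431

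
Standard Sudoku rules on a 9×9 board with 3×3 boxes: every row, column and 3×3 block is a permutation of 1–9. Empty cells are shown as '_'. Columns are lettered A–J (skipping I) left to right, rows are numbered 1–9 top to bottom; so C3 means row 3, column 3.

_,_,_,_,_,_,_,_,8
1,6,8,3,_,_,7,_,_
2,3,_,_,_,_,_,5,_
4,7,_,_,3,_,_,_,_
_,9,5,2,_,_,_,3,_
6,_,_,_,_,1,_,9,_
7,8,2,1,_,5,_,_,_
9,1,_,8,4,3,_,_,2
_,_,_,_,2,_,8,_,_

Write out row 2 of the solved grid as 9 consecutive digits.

168359724

A1 = 5 (sole candidate).
B1 = 4 (sole candidate).
C4 = 1 (sole candidate).
A5 = 8 (sole candidate).
B6 = 2 (sole candidate).
C6 = 3 (sole candidate).
C8 = 6 (sole candidate).
G8 = 5 (sole candidate).
H8 = 7 (sole candidate).
A9 = 3 (sole candidate).
B9 = 5 (sole candidate).
C9 = 4 (sole candidate).
G6 = 4 (sole candidate).
G1 = 3 (hidden single in row 1).
E2 = 5: in row 2, 5 can only go here (every other open cell in that row sees a 5).
F5 = 4 (hidden single in row 5).
E6 = 8 (hidden single in row 6).
F3 = 8 (hidden single in row 3).
H4 = 8 (hidden single in row 4).
G4 = 2 (hidden single in row 4).
J7 = 3 (hidden single in row 7).
H7 = 4 (hidden single in row 7).
H2 = 2: row 2 has {1,3,5,6,7,8}; col 8 has {3,4,5,7,8,9}; box has {3,5,7,8} → only 2 remains.
F2 = 9: row 2 has {1,2,3,5,6,7,8}; col 6 has {1,3,4,5,8}; box has {3,5,8} → only 9 remains.
J2 = 4: row 2 has {1,2,3,5,6,7,8,9}; col 9 has {2,3,8}; box has {2,3,5,7,8} → only 4 remains.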